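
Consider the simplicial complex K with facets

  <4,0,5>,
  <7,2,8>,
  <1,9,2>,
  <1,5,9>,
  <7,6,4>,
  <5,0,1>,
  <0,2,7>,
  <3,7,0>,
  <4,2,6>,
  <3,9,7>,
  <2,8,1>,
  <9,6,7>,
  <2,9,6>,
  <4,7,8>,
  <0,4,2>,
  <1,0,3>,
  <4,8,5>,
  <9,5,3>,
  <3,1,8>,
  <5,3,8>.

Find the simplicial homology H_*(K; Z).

H_0 ≅ Z,  H_1 ≅ Z ⊕ Z/2,  H_2 = 0.

We work with the vertex ordering 0 < 1 < 2 < 3 < 4 < 5 < 6 < 7 < 8 < 9. The simplices of K, each written with vertices in increasing order, are:

  0-simplices (10): [0], [1], [2], [3], [4], [5], [6], [7], [8], [9]
  1-simplices (30): (30 of them)
  2-simplices (20): (20 of them)

Hence C_0 ≅ Z^10, C_1 ≅ Z^30, C_2 ≅ Z^20.

Boundary ∂_1: C_1 → C_0 sends each edge [p,q] (with p < q) to q − p.
The 10×30 boundary matrix has rank 9 and Smith normal form diag(1,1,1,1,1,1,1,1,1).

∂_2: C_2 → C_1 acts by ∂[p,q,r] = [q,r] − [p,r] + [p,q]. For instance
  ∂[1,2,8] = [2,8] − [1,8] + [1,2],
  ∂[0,3,7] = [3,7] − [0,7] + [0,3].
As a 30×20 matrix over Z this has rank 20, with invariant factors (1,1,1,1,1,1,1,1,1,1,1,1,1,1,1,1,1,1,1,2).

Now H_k = ker ∂_k / im ∂_{k+1}, so:

  H_0: rank C_0 − rank ∂_1 = 10 − 9 = 1, and the invariant factors of ∂_1 are all 1, so H_0 = Z.
  H_1: rank ker ∂_1 − rank ∂_2 = (30 − 9) − 20 = 1, and ∂_2 has invariant factor 2 > 1, so H_1 = Z ⊕ Z/2.
  H_2: rank ker ∂_2 − rank ∂_3 = (20 − 20) − 0 = 0, and there is no ∂_3, so H_2 = 0.

As a check, the Euler characteristic is 10 − 30 + 20 = 0, which agrees with 1 − 1 + 0 = 0.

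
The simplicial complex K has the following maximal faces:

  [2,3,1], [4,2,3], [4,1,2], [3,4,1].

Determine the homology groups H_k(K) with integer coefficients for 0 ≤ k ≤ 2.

H_0 = Z,  H_1 = 0,  H_2 = Z.

K has 4 vertices, 6 edges, 4 triangles.
rank ∂_0 = 0, rank ∂_1 = 3 ⇒ b_0 = 4 − 0 − 3 = 1; all invariant factors of ∂_1 are 1 so no torsion. So H_0 ≅ Z.
rank ∂_1 = 3, rank ∂_2 = 3 ⇒ b_1 = 6 − 3 − 3 = 0; all invariant factors of ∂_2 are 1 so no torsion. So H_1 ≅ 0.
rank ∂_2 = 3, rank ∂_3 = 0 ⇒ b_2 = 4 − 3 − 0 = 1. So H_2 ≅ Z.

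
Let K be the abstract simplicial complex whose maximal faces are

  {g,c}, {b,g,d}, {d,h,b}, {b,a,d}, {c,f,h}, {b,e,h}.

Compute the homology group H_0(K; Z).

Order the vertices as a < b < c < d < e < f < g < h. Listing each simplex with vertices in this order, K has dimension 2 with simplices:

  0-simplices (8): a, b, c, d, e, f, g, h
  1-simplices (13): ab, ad, bd, be, bg, bh, cf, cg, ch, dg, dh, eh, fh
  2-simplices (5): abd, bdg, bdh, beh, cfh

giving chain groups C_0 ≅ Z^8, C_1 ≅ Z^13, C_2 ≅ Z^5.

∂_1: C_1 → C_0 sends each edge [p,q] (with p < q) to q − p. For instance
  ∂cg = g − c.
The 8×13 boundary matrix has rank 7 and Smith normal form diag(1,1,1,1,1,1,1).

Boundary ∂_2: C_2 → C_1 maps a triangle to the signed sum of its edges. For instance
  ∂beh = eh − bh + be,
  ∂abd = bd − ad + ab.
The resulting 13×5 matrix has rank 5, and its Smith normal form has invariant factors (1,1,1,1,1).

Now H_k = ker ∂_k / im ∂_{k+1}, so:

  H_0: rank C_0 − rank ∂_1 = 8 − 7 = 1, and the invariant factors of ∂_1 are all 1, so H_0 ≅ Z.

H_0 ≅ Z.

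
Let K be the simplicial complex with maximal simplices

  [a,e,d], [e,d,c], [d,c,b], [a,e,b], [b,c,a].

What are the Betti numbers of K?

We work with the vertex ordering a < b < c < d < e. The simplices of K, each written with vertices in increasing order, are:

  0-simplices (5): a, b, c, d, e
  1-simplices (10): ab, ac, ad, ae, bc, bd, be, cd, ce, de
  2-simplices (5): abc, abe, ade, bcd, cde

giving chain groups C_0 ≅ Z^5, C_1 ≅ Z^10, C_2 ≅ Z^5.

Boundary ∂_1: C_1 → C_0 sends each edge [p,q] (with p < q) to q − p. For instance
  ∂bc = c − b.
As a 5×10 matrix over Z this has rank 4, with invariant factors (1,1,1,1).

∂_2: C_2 → C_1 maps a triangle to the signed sum of its edges. For instance
  ∂ade = de − ae + ad,
  ∂cde = de − ce + cd.
The 10×5 boundary matrix has rank 5 and Smith normal form diag(1,1,1,1,1).

Computing H_k = (kernel of ∂_k) / (image of ∂_{k+1}):

  H_0: rank C_0 − rank ∂_1 = 5 − 4 = 1, and the invariant factors of ∂_1 are all 1, so H_0 ≅ Z.
  H_1: rank ker ∂_1 − rank ∂_2 = (10 − 4) − 5 = 1, and the invariant factors of ∂_2 are all 1, so H_1 ≅ Z.
  H_2: rank ker ∂_2 − rank ∂_3 = (5 − 5) − 0 = 0, and there is no ∂_3, so H_2 ≅ 0.

(K is a triangulation of the Möbius band.)

Hence the Betti numbers are b_0 = 1, b_1 = 1, b_2 = 0.

b_0 = 1, b_1 = 1, b_2 = 0.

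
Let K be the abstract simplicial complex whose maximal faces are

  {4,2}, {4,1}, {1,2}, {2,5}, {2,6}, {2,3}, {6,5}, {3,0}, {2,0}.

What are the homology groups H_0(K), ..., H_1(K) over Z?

Take the total order 0 < 1 < 2 < 3 < 4 < 5 < 6 on the vertex set. Then K (dimension 1) consists of the simplices:

  0-simplices (7): [0], [1], [2], [3], [4], [5], [6]
  1-simplices (9): [0,2], [0,3], [1,2], [1,4], [2,3], [2,4], [2,5], [2,6], [5,6]

so the chain groups are C_0 ≅ Z^7, C_1 ≅ Z^9.

Boundary ∂_1: C_1 → C_0 maps an edge to its endpoints' difference, ∂[p,q] = q − p. For instance
  ∂[2,5] = [5] − [2].
This gives a 7×9 integer matrix of rank 6; reducing to Smith normal form yields diagonal entries (1,1,1,1,1,1).

From H_k ≅ ker(∂_k) / im(∂_{k+1}) we obtain:

  H_0: rank C_0 − rank ∂_1 = 7 − 6 = 1, and the invariant factors of ∂_1 are all 1, so H_0 = Z.
  H_1: rank ker ∂_1 − rank ∂_2 = (9 − 6) − 0 = 3, and there is no ∂_2, so H_1 = Z^3.

H_0 ≅ Z,  H_1 ≅ Z^3.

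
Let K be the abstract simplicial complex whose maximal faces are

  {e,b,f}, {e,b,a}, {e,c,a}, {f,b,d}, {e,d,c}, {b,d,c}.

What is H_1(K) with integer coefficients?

H_1 ≅ Z.

Fix the vertex order a < b < c < d < e < f and write every simplex with vertices in increasing order. Then dim K = 2 and the simplices of K are:

  0-simplices (6): a, b, c, d, e, f
  1-simplices (12): ab, ac, ae, bc, bd, be, bf, cd, ce, de, df, ef
  2-simplices (6): abe, ace, bcd, bdf, bef, cde

so the chain groups are C_0 ≅ Z^6, C_1 ≅ Z^12, C_2 ≅ Z^6.

Boundary ∂_1: C_1 → C_0 is given by ∂[p,q] = [q] − [p]. For instance
  ∂ab = b − a.
The 6×12 boundary matrix has rank 5 and Smith normal form diag(1,1,1,1,1).

The boundary map ∂_2: C_2 → C_1 sends each 2-simplex [p,q,r] to [q,r] − [p,r] + [p,q]. For instance
  ∂bdf = df − bf + bd,
  ∂abe = be − ae + ab.
The 12×6 boundary matrix has rank 6 and Smith normal form diag(1,1,1,1,1,1).

Computing H_k = (kernel of ∂_k) / (image of ∂_{k+1}):

  H_1: rank ker ∂_1 − rank ∂_2 = (12 − 5) − 6 = 1, and the invariant factors of ∂_2 are all 1, so H_1 = Z.

(K is a triangulation of the cylinder S^1 x I.)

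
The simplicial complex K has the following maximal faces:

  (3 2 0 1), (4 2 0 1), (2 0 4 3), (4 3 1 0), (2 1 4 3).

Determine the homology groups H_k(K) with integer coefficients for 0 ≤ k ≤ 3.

H_0 = Z,  H_1 = 0,  H_2 = 0,  H_3 = Z.

Fix the vertex order 0 < 1 < 2 < 3 < 4 and write every simplex with vertices in increasing order. Then dim K = 3 and the simplices of K are:

  0-simplices (5): [0], [1], [2], [3], [4]
  1-simplices (10): [0,1], [0,2], [0,3], [0,4], [1,2], [1,3], [1,4], [2,3], [2,4], [3,4]
  2-simplices (10): [0,1,2], [0,1,3], [0,1,4], [0,2,3], [0,2,4], [0,3,4], [1,2,3], [1,2,4], [1,3,4], [2,3,4]
  3-simplices (5): [0,1,2,3], [0,1,2,4], [0,1,3,4], [0,2,3,4], [1,2,3,4]

so the chain groups are C_0 ≅ Z^5, C_1 ≅ Z^10, C_2 ≅ Z^10, C_3 ≅ Z^5.

The boundary map ∂_1: C_1 → C_0 maps an edge to its endpoints' difference, ∂[p,q] = q − p. For instance
  ∂[1,3] = [3] − [1].
As a 5×10 matrix over Z this has rank 4, with invariant factors (1,1,1,1).

∂_2: C_2 → C_1 sends each 2-simplex [p,q,r] to [q,r] − [p,r] + [p,q]. For instance
  ∂[0,2,4] = [2,4] − [0,4] + [0,2],
  ∂[0,1,2] = [1,2] − [0,2] + [0,1].
As a 10×10 matrix over Z this has rank 6, with invariant factors (1,1,1,1,1,1).

The boundary map ∂_3: C_3 → C_2 sends each 3-simplex σ to the alternating sum Σ_i (−1)^i (σ with its i-th vertex removed). For instance
  ∂[1,2,3,4] = [2,3,4] − [1,3,4] + [1,2,4] − [1,2,3],
  ∂[0,1,3,4] = [1,3,4] − [0,3,4] + [0,1,4] − [0,1,3].
This gives a 10×5 integer matrix of rank 4; reducing to Smith normal form yields diagonal entries (1,1,1,1).

Now H_k = ker ∂_k / im ∂_{k+1}, so:

  H_0: rank C_0 − rank ∂_1 = 5 − 4 = 1, and the invariant factors of ∂_1 are all 1, so H_0 = Z.
  H_1: rank ker ∂_1 − rank ∂_2 = (10 − 4) − 6 = 0, and the invariant factors of ∂_2 are all 1, so H_1 = 0.
  H_2: rank ker ∂_2 − rank ∂_3 = (10 − 6) − 4 = 0, and the invariant factors of ∂_3 are all 1, so H_2 = 0.
  H_3: rank ker ∂_3 − rank ∂_4 = (5 − 4) − 0 = 1, and there is no ∂_4, so H_3 = Z.

(K is a triangulation of the 3-sphere S^3.)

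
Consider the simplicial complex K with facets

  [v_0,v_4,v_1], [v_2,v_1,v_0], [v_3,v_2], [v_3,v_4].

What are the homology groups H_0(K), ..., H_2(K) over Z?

Fix the vertex order v_0 < v_1 < v_2 < v_3 < v_4 and write every simplex with vertices in increasing order. Then dim K = 2 and the simplices of K are:

  0-simplices (5): [v_0], [v_1], [v_2], [v_3], [v_4]
  1-simplices (7): [v_0,v_1], [v_0,v_2], [v_0,v_4], [v_1,v_2], [v_1,v_4], [v_2,v_3], [v_3,v_4]
  2-simplices (2): [v_0,v_1,v_2], [v_0,v_1,v_4]

so the chain groups are C_0 ≅ Z^5, C_1 ≅ Z^7, C_2 ≅ Z^2.

∂_1: C_1 → C_0 sends each edge [p,q] (with p < q) to q − p.
The 5×7 boundary matrix has rank 4 and Smith normal form diag(1,1,1,1).

Boundary ∂_2: C_2 → C_1 maps a triangle to the signed sum of its edges. For instance
  ∂[v_0,v_1,v_4] = [v_1,v_4] − [v_0,v_4] + [v_0,v_1],
  ∂[v_0,v_1,v_2] = [v_1,v_2] − [v_0,v_2] + [v_0,v_1].
The resulting 7×2 matrix has rank 2, and its Smith normal form has invariant factors (1,1).

From H_k ≅ ker(∂_k) / im(∂_{k+1}) we obtain:

  H_0: rank C_0 − rank ∂_1 = 5 − 4 = 1, and the invariant factors of ∂_1 are all 1, so H_0 ≅ Z.
  H_1: rank ker ∂_1 − rank ∂_2 = (7 − 4) − 2 = 1, and the invariant factors of ∂_2 are all 1, so H_1 ≅ Z.
  H_2: rank ker ∂_2 − rank ∂_3 = (2 − 2) − 0 = 0, and there is no ∂_3, so H_2 ≅ 0.

H_0 ≅ Z,  H_1 ≅ Z,  H_2 = 0.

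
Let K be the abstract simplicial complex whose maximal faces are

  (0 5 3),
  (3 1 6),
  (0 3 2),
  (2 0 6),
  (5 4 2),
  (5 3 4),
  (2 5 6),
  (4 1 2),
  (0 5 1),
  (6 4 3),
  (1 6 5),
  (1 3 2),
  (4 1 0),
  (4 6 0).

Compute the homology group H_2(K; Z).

H_2 = Z.

Take the total order 0 < 1 < 2 < 3 < 4 < 5 < 6 on the vertex set. Then K (dimension 2) consists of the simplices:

  0-simplices (7): [0], [1], [2], [3], [4], [5], [6]
  1-simplices (21): [0,1], [0,2], [0,3], [0,4], [0,5], [0,6], [1,2], [1,3], [1,4], [1,5], [1,6], [2,3], [2,4], [2,5], [2,6], [3,4], [3,5], [3,6], [4,5], [4,6], [5,6]
  2-simplices (14): [0,1,4], [0,1,5], [0,2,3], [0,2,6], [0,3,5], [0,4,6], [1,2,3], [1,2,4], [1,3,6], [1,5,6], [2,4,5], [2,5,6], [3,4,5], [3,4,6]

so the chain groups are C_0 ≅ Z^7, C_1 ≅ Z^21, C_2 ≅ Z^14.

The boundary map ∂_1: C_1 → C_0 is given by ∂[p,q] = [q] − [p]. For instance
  ∂[1,2] = [2] − [1].
The 7×21 boundary matrix has rank 6 and Smith normal form diag(1,1,1,1,1,1).

The boundary map ∂_2: C_2 → C_1 acts by ∂[p,q,r] = [q,r] − [p,r] + [p,q]. For instance
  ∂[1,5,6] = [5,6] − [1,6] + [1,5],
  ∂[0,3,5] = [3,5] − [0,5] + [0,3].
As a 21×14 matrix over Z this has rank 13, with invariant factors (1,1,1,1,1,1,1,1,1,1,1,1,1).

From H_k ≅ ker(∂_k) / im(∂_{k+1}) we obtain:

  H_2: rank ker ∂_2 − rank ∂_3 = (14 − 13) − 0 = 1, and there is no ∂_3, so H_2 = Z.

(K is a triangulation of the torus T^2.)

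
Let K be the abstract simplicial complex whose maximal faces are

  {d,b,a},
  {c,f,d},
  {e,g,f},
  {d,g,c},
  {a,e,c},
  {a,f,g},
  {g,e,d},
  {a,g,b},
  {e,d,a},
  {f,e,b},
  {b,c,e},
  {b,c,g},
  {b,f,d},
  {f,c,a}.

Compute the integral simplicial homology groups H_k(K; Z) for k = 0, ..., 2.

H_0 = Z,  H_1 = Z^2,  H_2 = Z.

K has 7 vertices, 21 edges, 14 triangles.
rank ∂_0 = 0, rank ∂_1 = 6 ⇒ b_0 = 7 − 0 − 6 = 1; all invariant factors of ∂_1 are 1 so no torsion. So H_0 ≅ Z.
rank ∂_1 = 6, rank ∂_2 = 13 ⇒ b_1 = 21 − 6 − 13 = 2; all invariant factors of ∂_2 are 1 so no torsion. So H_1 ≅ Z^2.
rank ∂_2 = 13, rank ∂_3 = 0 ⇒ b_2 = 14 − 13 − 0 = 1. So H_2 ≅ Z.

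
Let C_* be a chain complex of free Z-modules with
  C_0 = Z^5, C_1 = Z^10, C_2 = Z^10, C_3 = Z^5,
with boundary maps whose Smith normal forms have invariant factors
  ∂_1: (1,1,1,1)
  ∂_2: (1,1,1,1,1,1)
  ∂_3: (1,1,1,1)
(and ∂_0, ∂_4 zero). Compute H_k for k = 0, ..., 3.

H_0 ≅ Z,  H_1 = 0,  H_2 = 0,  H_3 ≅ Z.

H_0: b_0 = 5 − 0 − 4 = 1; torsion from ∂_1 factors > 1: none. So H_0 ≅ Z.
H_1: b_1 = 10 − 4 − 6 = 0; torsion from ∂_2 factors > 1: none. So H_1 ≅ 0.
H_2: b_2 = 10 − 6 − 4 = 0; torsion from ∂_3 factors > 1: none. So H_2 ≅ 0.
H_3: b_3 = 5 − 4 − 0 = 1; torsion from ∂_4 factors > 1: none. So H_3 ≅ Z.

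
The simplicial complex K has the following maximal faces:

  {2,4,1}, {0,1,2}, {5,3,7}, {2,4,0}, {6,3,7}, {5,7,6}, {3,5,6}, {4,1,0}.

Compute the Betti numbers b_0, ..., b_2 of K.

b_0 = 2, b_1 = 0, b_2 = 2.

K has 8 vertices, 12 edges, 8 triangles.
rank ∂_0 = 0, rank ∂_1 = 6 ⇒ b_0 = 8 − 0 − 6 = 2; all invariant factors of ∂_1 are 1 so no torsion. So H_0 ≅ Z^2.
rank ∂_1 = 6, rank ∂_2 = 6 ⇒ b_1 = 12 − 6 − 6 = 0; all invariant factors of ∂_2 are 1 so no torsion. So H_1 ≅ 0.
rank ∂_2 = 6, rank ∂_3 = 0 ⇒ b_2 = 8 − 6 − 0 = 2. So H_2 ≅ Z^2.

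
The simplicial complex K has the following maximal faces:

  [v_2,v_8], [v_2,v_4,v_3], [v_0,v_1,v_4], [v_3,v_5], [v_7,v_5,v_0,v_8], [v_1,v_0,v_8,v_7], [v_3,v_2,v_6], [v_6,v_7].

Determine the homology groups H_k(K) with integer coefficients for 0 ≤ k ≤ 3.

We work with the vertex ordering v_0 < v_1 < v_2 < v_3 < v_4 < v_5 < v_6 < v_7 < v_8. The simplices of K, each written with vertices in increasing order, are:

  0-simplices (9): [v_0], [v_1], [v_2], [v_3], [v_4], [v_5], [v_6], [v_7], [v_8]
  1-simplices (19): (19 of them)
  2-simplices (10): [v_0,v_1,v_4], [v_0,v_1,v_7], [v_0,v_1,v_8], [v_0,v_5,v_7], [v_0,v_5,v_8], [v_0,v_7,v_8], [v_1,v_7,v_8], [v_2,v_3,v_4], [v_2,v_3,v_6], [v_5,v_7,v_8]
  3-simplices (2): [v_0,v_1,v_7,v_8], [v_0,v_5,v_7,v_8]

giving chain groups C_0 ≅ Z^9, C_1 ≅ Z^19, C_2 ≅ Z^10, C_3 ≅ Z^2.

The boundary map ∂_1: C_1 → C_0 maps an edge to its endpoints' difference, ∂[p,q] = q − p. For instance
  ∂[v_1,v_7] = [v_7] − [v_1].
The 9×19 boundary matrix has rank 8 and Smith normal form diag(1,1,1,1,1,1,1,1).

Boundary ∂_2: C_2 → C_1 maps a triangle to the signed sum of its edges. For instance
  ∂[v_5,v_7,v_8] = [v_7,v_8] − [v_5,v_8] + [v_5,v_7],
  ∂[v_0,v_1,v_4] = [v_1,v_4] − [v_0,v_4] + [v_0,v_1].
The 19×10 boundary matrix has rank 8 and Smith normal form diag(1,1,1,1,1,1,1,1).

Boundary ∂_3: C_3 → C_2 sends each 3-simplex σ to the alternating sum Σ_i (−1)^i (σ with its i-th vertex removed). For instance
  ∂[v_0,v_1,v_7,v_8] = [v_1,v_7,v_8] − [v_0,v_7,v_8] + [v_0,v_1,v_8] − [v_0,v_1,v_7],
  ∂[v_0,v_5,v_7,v_8] = [v_5,v_7,v_8] − [v_0,v_7,v_8] + [v_0,v_5,v_8] − [v_0,v_5,v_7].
This gives a 10×2 integer matrix of rank 2; reducing to Smith normal form yields diagonal entries (1,1).

Reading off H_k = ker ∂_k / im ∂_{k+1}:

  H_0: rank C_0 − rank ∂_1 = 9 − 8 = 1, and the invariant factors of ∂_1 are all 1, so H_0 = Z.
  H_1: rank ker ∂_1 − rank ∂_2 = (19 − 8) − 8 = 3, and the invariant factors of ∂_2 are all 1, so H_1 = Z^3.
  H_2: rank ker ∂_2 − rank ∂_3 = (10 − 8) − 2 = 0, and the invariant factors of ∂_3 are all 1, so H_2 = 0.
  H_3: rank ker ∂_3 − rank ∂_4 = (2 − 2) − 0 = 0, and there is no ∂_4, so H_3 = 0.

H_0 = Z,  H_1 = Z^3,  H_2 = 0,  H_3 = 0.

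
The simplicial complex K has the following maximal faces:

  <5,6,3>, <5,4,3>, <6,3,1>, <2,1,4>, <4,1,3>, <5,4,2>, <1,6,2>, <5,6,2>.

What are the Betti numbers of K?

b_0 = 1, b_1 = 0, b_2 = 1.

K has 6 vertices, 12 edges, 8 triangles.
rank ∂_0 = 0, rank ∂_1 = 5 ⇒ b_0 = 6 − 0 − 5 = 1; all invariant factors of ∂_1 are 1 so no torsion. So H_0 = Z.
rank ∂_1 = 5, rank ∂_2 = 7 ⇒ b_1 = 12 − 5 − 7 = 0; all invariant factors of ∂_2 are 1 so no torsion. So H_1 = 0.
rank ∂_2 = 7, rank ∂_3 = 0 ⇒ b_2 = 8 − 7 − 0 = 1. So H_2 = Z.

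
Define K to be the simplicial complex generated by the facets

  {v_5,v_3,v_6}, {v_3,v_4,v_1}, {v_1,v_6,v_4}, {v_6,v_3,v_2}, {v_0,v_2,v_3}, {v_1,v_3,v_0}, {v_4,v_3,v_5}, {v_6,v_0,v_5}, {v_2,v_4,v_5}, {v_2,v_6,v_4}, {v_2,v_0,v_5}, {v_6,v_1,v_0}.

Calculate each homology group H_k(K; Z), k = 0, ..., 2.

H_0 = Z,  H_1 = Z/2,  H_2 = 0.

K has 7 vertices, 18 edges, 12 triangles.
rank ∂_0 = 0, rank ∂_1 = 6 ⇒ b_0 = 7 − 0 − 6 = 1; all invariant factors of ∂_1 are 1 so no torsion. So H_0 = Z.
rank ∂_1 = 6, rank ∂_2 = 12 ⇒ b_1 = 18 − 6 − 12 = 0; ∂_2 has invariant factor(s) [2] giving torsion. So H_1 = Z/2.
rank ∂_2 = 12, rank ∂_3 = 0 ⇒ b_2 = 12 − 12 − 0 = 0. So H_2 = 0.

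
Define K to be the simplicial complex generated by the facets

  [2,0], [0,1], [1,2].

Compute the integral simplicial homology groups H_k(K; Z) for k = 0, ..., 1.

We work with the vertex ordering 0 < 1 < 2. The simplices of K, each written with vertices in increasing order, are:

  0-simplices (3): [0], [1], [2]
  1-simplices (3): [0,1], [0,2], [1,2]

so the chain groups are C_0 ≅ Z^3, C_1 ≅ Z^3.

Boundary ∂_1: C_1 → C_0 is given by ∂[p,q] = [q] − [p]. For instance
  ∂[0,1] = [1] − [0].
The resulting 3×3 matrix has rank 2, and its Smith normal form has invariant factors (1,1).

Computing H_k = (kernel of ∂_k) / (image of ∂_{k+1}):

  H_0: rank C_0 − rank ∂_1 = 3 − 2 = 1, and the invariant factors of ∂_1 are all 1, so H_0 ≅ Z.
  H_1: rank ker ∂_1 − rank ∂_2 = (3 − 2) − 0 = 1, and there is no ∂_2, so H_1 ≅ Z.

(K is a triangulation of the circle S^1.)

H_0 ≅ Z,  H_1 ≅ Z.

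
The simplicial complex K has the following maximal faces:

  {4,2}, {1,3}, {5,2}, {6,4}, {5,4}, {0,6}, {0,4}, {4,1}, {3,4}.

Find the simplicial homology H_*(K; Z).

Fix the vertex order 0 < 1 < 2 < 3 < 4 < 5 < 6 and write every simplex with vertices in increasing order. Then dim K = 1 and the simplices of K are:

  0-simplices (7): [0], [1], [2], [3], [4], [5], [6]
  1-simplices (9): [0,4], [0,6], [1,3], [1,4], [2,4], [2,5], [3,4], [4,5], [4,6]

Hence C_0 ≅ Z^7, C_1 ≅ Z^9.

Boundary ∂_1: C_1 → C_0 sends each edge [p,q] (with p < q) to q − p. For instance
  ∂[0,6] = [6] − [0].
The resulting 7×9 matrix has rank 6, and its Smith normal form has invariant factors (1,1,1,1,1,1).

Now H_k = ker ∂_k / im ∂_{k+1}, so:

  H_0: rank C_0 − rank ∂_1 = 7 − 6 = 1, and the invariant factors of ∂_1 are all 1, so H_0 ≅ Z.
  H_1: rank ker ∂_1 − rank ∂_2 = (9 − 6) − 0 = 3, and there is no ∂_2, so H_1 ≅ Z^3.

As a check, the Euler characteristic is 7 − 9 = -2, which agrees with 1 − 3 = -2.
(K is a triangulation of a wedge of 3 circles.)

H_0 = Z,  H_1 = Z^3.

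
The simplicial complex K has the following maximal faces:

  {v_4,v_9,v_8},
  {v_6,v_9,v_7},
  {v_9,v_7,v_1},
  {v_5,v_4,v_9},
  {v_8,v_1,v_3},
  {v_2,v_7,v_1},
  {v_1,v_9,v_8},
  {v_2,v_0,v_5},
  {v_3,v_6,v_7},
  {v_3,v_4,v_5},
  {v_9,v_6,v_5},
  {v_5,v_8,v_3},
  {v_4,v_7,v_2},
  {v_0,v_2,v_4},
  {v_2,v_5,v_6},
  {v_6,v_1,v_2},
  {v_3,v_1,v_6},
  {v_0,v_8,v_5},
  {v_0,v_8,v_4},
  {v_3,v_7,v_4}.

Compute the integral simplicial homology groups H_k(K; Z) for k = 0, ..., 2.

H_0 ≅ Z,  H_1 ≅ Z ⊕ Z_2,  H_2 = 0.

We work with the vertex ordering v_0 < v_1 < v_2 < v_3 < v_4 < v_5 < v_6 < v_7 < v_8 < v_9. The simplices of K, each written with vertices in increasing order, are:

  0-simplices (10): [v_0], [v_1], [v_2], [v_3], [v_4], [v_5], [v_6], [v_7], [v_8], [v_9]
  1-simplices (30): (30 of them)
  2-simplices (20): (20 of them)

giving chain groups C_0 ≅ Z^10, C_1 ≅ Z^30, C_2 ≅ Z^20.

The boundary map ∂_1: C_1 → C_0 is given by ∂[p,q] = [q] − [p]. For instance
  ∂[v_2,v_4] = [v_4] − [v_2].
This gives a 10×30 integer matrix of rank 9; reducing to Smith normal form yields diagonal entries (1,1,1,1,1,1,1,1,1).

∂_2: C_2 → C_1 maps a triangle to the signed sum of its edges. For instance
  ∂[v_1,v_2,v_7] = [v_2,v_7] − [v_1,v_7] + [v_1,v_2],
  ∂[v_0,v_2,v_5] = [v_2,v_5] − [v_0,v_5] + [v_0,v_2].
As a 30×20 matrix over Z this has rank 20, with invariant factors (1,1,1,1,1,1,1,1,1,1,1,1,1,1,1,1,1,1,1,2).

From H_k ≅ ker(∂_k) / im(∂_{k+1}) we obtain:

  H_0: rank C_0 − rank ∂_1 = 10 − 9 = 1, and the invariant factors of ∂_1 are all 1, so H_0 ≅ Z.
  H_1: rank ker ∂_1 − rank ∂_2 = (30 − 9) − 20 = 1, and ∂_2 has invariant factor 2 > 1, so H_1 ≅ Z ⊕ Z_2.
  H_2: rank ker ∂_2 − rank ∂_3 = (20 − 20) − 0 = 0, and there is no ∂_3, so H_2 ≅ 0.

(K is a triangulation of the Klein bottle.)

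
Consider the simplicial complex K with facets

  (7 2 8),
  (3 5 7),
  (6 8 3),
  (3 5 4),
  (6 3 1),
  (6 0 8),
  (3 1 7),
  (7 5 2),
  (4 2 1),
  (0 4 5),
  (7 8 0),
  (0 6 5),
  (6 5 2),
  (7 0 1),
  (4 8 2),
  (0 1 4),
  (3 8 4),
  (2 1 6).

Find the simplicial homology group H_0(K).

We work with the vertex ordering 0 < 1 < 2 < 3 < 4 < 5 < 6 < 7 < 8. The simplices of K, each written with vertices in increasing order, are:

  0-simplices (9): [0], [1], [2], [3], [4], [5], [6], [7], [8]
  1-simplices (27): (27 of them)
  2-simplices (18): [0,1,4], [0,1,7], [0,4,5], [0,5,6], [0,6,8], [0,7,8], [1,2,4], [1,2,6], [1,3,6], [1,3,7], [2,4,8], [2,5,6], [2,5,7], [2,7,8], [3,4,5], [3,4,8], [3,5,7], [3,6,8]

so the chain groups are C_0 ≅ Z^9, C_1 ≅ Z^27, C_2 ≅ Z^18.

The boundary map ∂_1: C_1 → C_0 is given by ∂[p,q] = [q] − [p]. For instance
  ∂[2,7] = [7] − [2].
As a 9×27 matrix over Z this has rank 8, with invariant factors (1,1,1,1,1,1,1,1).

Boundary ∂_2: C_2 → C_1 maps a triangle to the signed sum of its edges. For instance
  ∂[2,5,7] = [5,7] − [2,7] + [2,5],
  ∂[2,5,6] = [5,6] − [2,6] + [2,5].
The resulting 27×18 matrix has rank 17, and its Smith normal form has invariant factors (1,1,1,1,1,1,1,1,1,1,1,1,1,1,1,1,1).

Computing H_k = (kernel of ∂_k) / (image of ∂_{k+1}):

  H_0: rank C_0 − rank ∂_1 = 9 − 8 = 1, and the invariant factors of ∂_1 are all 1, so H_0 ≅ Z.

H_0 = Z.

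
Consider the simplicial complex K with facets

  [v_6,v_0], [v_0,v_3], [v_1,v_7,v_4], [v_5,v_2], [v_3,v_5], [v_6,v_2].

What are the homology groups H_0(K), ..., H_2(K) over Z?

H_0 ≅ Z^2,  H_1 ≅ Z,  H_2 = 0.

Fix the vertex order v_0 < v_1 < v_2 < v_3 < v_4 < v_5 < v_6 < v_7 and write every simplex with vertices in increasing order. Then dim K = 2 and the simplices of K are:

  0-simplices (8): [v_0], [v_1], [v_2], [v_3], [v_4], [v_5], [v_6], [v_7]
  1-simplices (8): [v_0,v_3], [v_0,v_6], [v_1,v_4], [v_1,v_7], [v_2,v_5], [v_2,v_6], [v_3,v_5], [v_4,v_7]
  2-simplices (1): [v_1,v_4,v_7]

Hence C_0 ≅ Z^8, C_1 ≅ Z^8, C_2 ≅ Z^1.

∂_1: C_1 → C_0 sends each edge [p,q] (with p < q) to q − p. For instance
  ∂[v_3,v_5] = [v_5] − [v_3].
The 8×8 boundary matrix has rank 6 and Smith normal form diag(1,1,1,1,1,1).

∂_2: C_2 → C_1 acts by ∂[p,q,r] = [q,r] − [p,r] + [p,q]. For instance
  ∂[v_1,v_4,v_7] = [v_4,v_7] − [v_1,v_7] + [v_1,v_4].
As a 8×1 matrix over Z this has rank 1, with invariant factors (1).

Computing H_k = (kernel of ∂_k) / (image of ∂_{k+1}):

  H_0: rank C_0 − rank ∂_1 = 8 − 6 = 2, and the invariant factors of ∂_1 are all 1, so H_0 = Z^2.
  H_1: rank ker ∂_1 − rank ∂_2 = (8 − 6) − 1 = 1, and the invariant factors of ∂_2 are all 1, so H_1 = Z.
  H_2: rank ker ∂_2 − rank ∂_3 = (1 − 1) − 0 = 0, and there is no ∂_3, so H_2 = 0.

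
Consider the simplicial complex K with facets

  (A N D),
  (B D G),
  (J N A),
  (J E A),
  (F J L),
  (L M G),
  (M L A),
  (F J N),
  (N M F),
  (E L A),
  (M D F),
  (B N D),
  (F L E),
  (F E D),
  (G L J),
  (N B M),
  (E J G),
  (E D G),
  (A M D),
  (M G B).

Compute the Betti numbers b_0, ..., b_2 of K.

Take the total order A < B < D < E < F < G < J < L < M < N on the vertex set. Then K (dimension 2) consists of the simplices:

  0-simplices (10): A, B, D, E, F, G, J, L, M, N
  1-simplices (30): AD, AE, AJ, AL, AM, AN, BD, BG, BM, BN, DE, DF, DG, DM, DN, EF, EG, EJ, EL, FJ, FL, FM, FN, GJ, GL, GM, JL, JN, LM, MN
  2-simplices (20): ADM, ADN, AEJ, AEL, AJN, ALM, BDG, BDN, BGM, BMN, DEF, DEG, DFM, EFL, EGJ, FJL, FJN, FMN, GJL, GLM

so the chain groups are C_0 ≅ Z^10, C_1 ≅ Z^30, C_2 ≅ Z^20.

Boundary ∂_1: C_1 → C_0 maps an edge to its endpoints' difference, ∂[p,q] = q − p. For instance
  ∂BN = N − B.
This gives a 10×30 integer matrix of rank 9; reducing to Smith normal form yields diagonal entries (1,1,1,1,1,1,1,1,1).

Boundary ∂_2: C_2 → C_1 sends each 2-simplex [p,q,r] to [q,r] − [p,r] + [p,q]. For instance
  ∂ALM = LM − AM + AL,
  ∂BDG = DG − BG + BD.
This gives a 30×20 integer matrix of rank 20; reducing to Smith normal form yields diagonal entries (1,1,1,1,1,1,1,1,1,1,1,1,1,1,1,1,1,1,1,2).

Computing H_k = (kernel of ∂_k) / (image of ∂_{k+1}):

  H_0: rank C_0 − rank ∂_1 = 10 − 9 = 1, and the invariant factors of ∂_1 are all 1, so H_0 ≅ Z.
  H_1: rank ker ∂_1 − rank ∂_2 = (30 − 9) − 20 = 1, and ∂_2 has invariant factor 2 > 1, so H_1 ≅ Z ⊕ Z/2.
  H_2: rank ker ∂_2 − rank ∂_3 = (20 − 20) − 0 = 0, and there is no ∂_3, so H_2 ≅ 0.

(K is a triangulation of the Klein bottle.)

Hence the Betti numbers are b_0 = 1, b_1 = 1, b_2 = 0.

b_0 = 1, b_1 = 1, b_2 = 0.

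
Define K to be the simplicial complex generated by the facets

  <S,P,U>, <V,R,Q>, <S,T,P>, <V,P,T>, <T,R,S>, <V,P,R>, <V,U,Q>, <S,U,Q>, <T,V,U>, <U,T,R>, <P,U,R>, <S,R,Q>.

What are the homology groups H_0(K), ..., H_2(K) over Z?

H_0 ≅ Z,  H_1 ≅ Z_2,  H_2 = 0.

Order the vertices as P < Q < R < S < T < U < V. Listing each simplex with vertices in this order, K has dimension 2 with simplices:

  0-simplices (7): P, Q, R, S, T, U, V
  1-simplices (18): PR, PS, PT, PU, PV, QR, QS, QU, QV, RS, RT, RU, RV, ST, SU, TU, TV, UV
  2-simplices (12): PRU, PRV, PST, PSU, PTV, QRS, QRV, QSU, QUV, RST, RTU, TUV

giving chain groups C_0 ≅ Z^7, C_1 ≅ Z^18, C_2 ≅ Z^12.

The boundary map ∂_1: C_1 → C_0 is given by ∂[p,q] = [q] − [p]. For instance
  ∂RU = U − R.
The 7×18 boundary matrix has rank 6 and Smith normal form diag(1,1,1,1,1,1).

The boundary map ∂_2: C_2 → C_1 maps a triangle to the signed sum of its edges. For instance
  ∂RTU = TU − RU + RT,
  ∂PRV = RV − PV + PR.
As a 18×12 matrix over Z this has rank 12, with invariant factors (1,1,1,1,1,1,1,1,1,1,1,2).

Now H_k = ker ∂_k / im ∂_{k+1}, so:

  H_0: rank C_0 − rank ∂_1 = 7 − 6 = 1, and the invariant factors of ∂_1 are all 1, so H_0 ≅ Z.
  H_1: rank ker ∂_1 − rank ∂_2 = (18 − 6) − 12 = 0, and ∂_2 has invariant factor 2 > 1, so H_1 ≅ Z_2.
  H_2: rank ker ∂_2 − rank ∂_3 = (12 − 12) − 0 = 0, and there is no ∂_3, so H_2 ≅ 0.

(K is a triangulation of the real projective plane RP^2.)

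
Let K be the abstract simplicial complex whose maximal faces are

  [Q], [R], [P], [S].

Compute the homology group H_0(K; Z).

H_0 = Z^4.

K has 4 vertices.
rank ∂_0 = 0, rank ∂_1 = 0 ⇒ b_0 = 4 − 0 − 0 = 4. So H_0 ≅ Z^4.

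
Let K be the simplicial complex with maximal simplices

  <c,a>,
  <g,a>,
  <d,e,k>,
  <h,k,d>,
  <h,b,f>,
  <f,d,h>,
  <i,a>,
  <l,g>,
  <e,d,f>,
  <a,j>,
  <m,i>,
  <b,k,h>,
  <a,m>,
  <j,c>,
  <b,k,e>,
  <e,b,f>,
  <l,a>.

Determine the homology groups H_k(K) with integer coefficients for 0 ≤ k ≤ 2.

Fix the vertex order a < b < c < d < e < f < g < h < i < j < k < l < m and write every simplex with vertices in increasing order. Then dim K = 2 and the simplices of K are:

  0-simplices (13): a, b, c, d, e, f, g, h, i, j, k, l, m
  1-simplices (21): ac, ag, ai, aj, al, am, be, bf, bh, bk, cj, de, df, dh, dk, ef, ek, fh, gl, hk, im
  2-simplices (8): bef, bek, bfh, bhk, def, dek, dfh, dhk

so the chain groups are C_0 ≅ Z^13, C_1 ≅ Z^21, C_2 ≅ Z^8.

∂_1: C_1 → C_0 is given by ∂[p,q] = [q] − [p]. For instance
  ∂ac = c − a.
The 13×21 boundary matrix has rank 11 and Smith normal form diag(1,1,1,1,1,1,1,1,1,1,1).

The boundary map ∂_2: C_2 → C_1 maps a triangle to the signed sum of its edges. For instance
  ∂bef = ef − bf + be,
  ∂bek = ek − bk + be.
The 21×8 boundary matrix has rank 7 and Smith normal form diag(1,1,1,1,1,1,1).

From H_k ≅ ker(∂_k) / im(∂_{k+1}) we obtain:

  H_0: rank C_0 − rank ∂_1 = 13 − 11 = 2, and the invariant factors of ∂_1 are all 1, so H_0 = Z^2.
  H_1: rank ker ∂_1 − rank ∂_2 = (21 − 11) − 7 = 3, and the invariant factors of ∂_2 are all 1, so H_1 = Z^3.
  H_2: rank ker ∂_2 − rank ∂_3 = (8 − 7) − 0 = 1, and there is no ∂_3, so H_2 = Z.

(K is a triangulation of the disjoint union of a wedge of 3 circles and the 2-sphere S^2.)

H_0 ≅ Z^2,  H_1 ≅ Z^3,  H_2 ≅ Z.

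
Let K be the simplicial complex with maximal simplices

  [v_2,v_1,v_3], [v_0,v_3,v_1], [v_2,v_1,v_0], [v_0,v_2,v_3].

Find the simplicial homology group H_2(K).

H_2 ≅ Z.

Take the total order v_0 < v_1 < v_2 < v_3 on the vertex set. Then K (dimension 2) consists of the simplices:

  0-simplices (4): [v_0], [v_1], [v_2], [v_3]
  1-simplices (6): [v_0,v_1], [v_0,v_2], [v_0,v_3], [v_1,v_2], [v_1,v_3], [v_2,v_3]
  2-simplices (4): [v_0,v_1,v_2], [v_0,v_1,v_3], [v_0,v_2,v_3], [v_1,v_2,v_3]

giving chain groups C_0 ≅ Z^4, C_1 ≅ Z^6, C_2 ≅ Z^4.

∂_1: C_1 → C_0 sends each edge [p,q] (with p < q) to q − p. For instance
  ∂[v_1,v_2] = [v_2] − [v_1].
This gives a 4×6 integer matrix of rank 3; reducing to Smith normal form yields diagonal entries (1,1,1).

∂_2: C_2 → C_1 maps a triangle to the signed sum of its edges. For instance
  ∂[v_0,v_2,v_3] = [v_2,v_3] − [v_0,v_3] + [v_0,v_2],
  ∂[v_0,v_1,v_2] = [v_1,v_2] − [v_0,v_2] + [v_0,v_1].
The 6×4 boundary matrix has rank 3 and Smith normal form diag(1,1,1).

Now H_k = ker ∂_k / im ∂_{k+1}, so:

  H_2: rank ker ∂_2 − rank ∂_3 = (4 − 3) − 0 = 1, and there is no ∂_3, so H_2 = Z.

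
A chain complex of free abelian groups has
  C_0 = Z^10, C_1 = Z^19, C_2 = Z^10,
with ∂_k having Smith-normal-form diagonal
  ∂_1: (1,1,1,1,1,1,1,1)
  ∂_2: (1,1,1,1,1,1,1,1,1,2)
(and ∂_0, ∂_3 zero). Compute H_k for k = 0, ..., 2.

H_0: b_0 = 10 − 0 − 8 = 2; torsion from ∂_1 factors > 1: none. So H_0 = Z^2.
H_1: b_1 = 19 − 8 − 10 = 1; torsion from ∂_2 factors > 1: [2]. So H_1 = Z ⊕ Z/2Z.
H_2: b_2 = 10 − 10 − 0 = 0; torsion from ∂_3 factors > 1: none. So H_2 = 0.

H_0 = Z^2,  H_1 = Z ⊕ Z/2Z,  H_2 = 0.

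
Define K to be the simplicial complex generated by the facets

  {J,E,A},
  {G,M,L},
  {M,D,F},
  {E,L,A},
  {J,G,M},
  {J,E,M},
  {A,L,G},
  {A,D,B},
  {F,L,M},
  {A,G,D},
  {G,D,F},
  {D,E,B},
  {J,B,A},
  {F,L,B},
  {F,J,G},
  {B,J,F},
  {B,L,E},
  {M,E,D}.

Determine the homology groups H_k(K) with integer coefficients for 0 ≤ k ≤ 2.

K has 9 vertices, 27 edges, 18 triangles.
rank ∂_0 = 0, rank ∂_1 = 8 ⇒ b_0 = 9 − 0 − 8 = 1; all invariant factors of ∂_1 are 1 so no torsion. So H_0 ≅ Z.
rank ∂_1 = 8, rank ∂_2 = 18 ⇒ b_1 = 27 − 8 − 18 = 1; ∂_2 has invariant factor(s) [2] giving torsion. So H_1 ≅ Z ⊕ Z_2.
rank ∂_2 = 18, rank ∂_3 = 0 ⇒ b_2 = 18 − 18 − 0 = 0. So H_2 ≅ 0.

H_0 = Z,  H_1 = Z ⊕ Z_2,  H_2 = 0.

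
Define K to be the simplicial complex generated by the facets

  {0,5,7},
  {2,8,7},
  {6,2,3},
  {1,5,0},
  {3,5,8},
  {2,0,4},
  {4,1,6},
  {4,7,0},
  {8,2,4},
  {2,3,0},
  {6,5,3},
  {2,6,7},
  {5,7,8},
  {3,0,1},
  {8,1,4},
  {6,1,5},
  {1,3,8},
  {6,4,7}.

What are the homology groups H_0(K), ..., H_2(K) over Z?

H_0 ≅ Z,  H_1 ≅ Z ⊕ Z/2Z,  H_2 = 0.

We work with the vertex ordering 0 < 1 < 2 < 3 < 4 < 5 < 6 < 7 < 8. The simplices of K, each written with vertices in increasing order, are:

  0-simplices (9): [0], [1], [2], [3], [4], [5], [6], [7], [8]
  1-simplices (27): (27 of them)
  2-simplices (18): [0,1,3], [0,1,5], [0,2,3], [0,2,4], [0,4,7], [0,5,7], [1,3,8], [1,4,6], [1,4,8], [1,5,6], [2,3,6], [2,4,8], [2,6,7], [2,7,8], [3,5,6], [3,5,8], [4,6,7], [5,7,8]

Hence C_0 ≅ Z^9, C_1 ≅ Z^27, C_2 ≅ Z^18.

∂_1: C_1 → C_0 maps an edge to its endpoints' difference, ∂[p,q] = q − p. For instance
  ∂[6,7] = [7] − [6].
The resulting 9×27 matrix has rank 8, and its Smith normal form has invariant factors (1,1,1,1,1,1,1,1).

∂_2: C_2 → C_1 sends each 2-simplex [p,q,r] to [q,r] − [p,r] + [p,q]. For instance
  ∂[2,4,8] = [4,8] − [2,8] + [2,4],
  ∂[2,7,8] = [7,8] − [2,8] + [2,7].
The 27×18 boundary matrix has rank 18 and Smith normal form diag(1,1,1,1,1,1,1,1,1,1,1,1,1,1,1,1,1,2).

Computing H_k = (kernel of ∂_k) / (image of ∂_{k+1}):

  H_0: rank C_0 − rank ∂_1 = 9 − 8 = 1, and the invariant factors of ∂_1 are all 1, so H_0 ≅ Z.
  H_1: rank ker ∂_1 − rank ∂_2 = (27 − 8) − 18 = 1, and ∂_2 has invariant factor 2 > 1, so H_1 ≅ Z ⊕ Z/2Z.
  H_2: rank ker ∂_2 − rank ∂_3 = (18 − 18) − 0 = 0, and there is no ∂_3, so H_2 ≅ 0.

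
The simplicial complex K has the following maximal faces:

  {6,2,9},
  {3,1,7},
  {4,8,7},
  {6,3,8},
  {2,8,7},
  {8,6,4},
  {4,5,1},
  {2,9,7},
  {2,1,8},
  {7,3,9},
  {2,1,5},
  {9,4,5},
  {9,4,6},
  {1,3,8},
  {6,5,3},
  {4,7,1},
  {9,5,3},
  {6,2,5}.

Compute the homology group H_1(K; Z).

H_1 = Z ⊕ Z_2.

Order the vertices as 1 < 2 < 3 < 4 < 5 < 6 < 7 < 8 < 9. Listing each simplex with vertices in this order, K has dimension 2 with simplices:

  0-simplices (9): [1], [2], [3], [4], [5], [6], [7], [8], [9]
  1-simplices (27): (27 of them)
  2-simplices (18): [1,2,5], [1,2,8], [1,3,7], [1,3,8], [1,4,5], [1,4,7], [2,5,6], [2,6,9], [2,7,8], [2,7,9], [3,5,6], [3,5,9], [3,6,8], [3,7,9], [4,5,9], [4,6,8], [4,6,9], [4,7,8]

Hence C_0 ≅ Z^9, C_1 ≅ Z^27, C_2 ≅ Z^18.

∂_1: C_1 → C_0 maps an edge to its endpoints' difference, ∂[p,q] = q − p. For instance
  ∂[4,8] = [8] − [4].
The resulting 9×27 matrix has rank 8, and its Smith normal form has invariant factors (1,1,1,1,1,1,1,1).

∂_2: C_2 → C_1 maps a triangle to the signed sum of its edges. For instance
  ∂[2,5,6] = [5,6] − [2,6] + [2,5],
  ∂[1,4,5] = [4,5] − [1,5] + [1,4].
As a 27×18 matrix over Z this has rank 18, with invariant factors (1,1,1,1,1,1,1,1,1,1,1,1,1,1,1,1,1,2).

Reading off H_k = ker ∂_k / im ∂_{k+1}:

  H_1: rank ker ∂_1 − rank ∂_2 = (27 − 8) − 18 = 1, and ∂_2 has invariant factor 2 > 1, so H_1 ≅ Z ⊕ Z_2.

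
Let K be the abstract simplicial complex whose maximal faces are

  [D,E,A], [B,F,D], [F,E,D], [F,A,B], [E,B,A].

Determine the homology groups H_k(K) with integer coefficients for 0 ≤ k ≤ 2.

H_0 ≅ Z,  H_1 ≅ Z,  H_2 = 0.

Take the total order A < B < D < E < F on the vertex set. Then K (dimension 2) consists of the simplices:

  0-simplices (5): A, B, D, E, F
  1-simplices (10): AB, AD, AE, AF, BD, BE, BF, DE, DF, EF
  2-simplices (5): ABE, ABF, ADE, BDF, DEF

Hence C_0 ≅ Z^5, C_1 ≅ Z^10, C_2 ≅ Z^5.

The boundary map ∂_1: C_1 → C_0 sends each edge [p,q] (with p < q) to q − p. For instance
  ∂AE = E − A.
This gives a 5×10 integer matrix of rank 4; reducing to Smith normal form yields diagonal entries (1,1,1,1).

Boundary ∂_2: C_2 → C_1 acts by ∂[p,q,r] = [q,r] − [p,r] + [p,q]. For instance
  ∂BDF = DF − BF + BD,
  ∂DEF = EF − DF + DE.
The 10×5 boundary matrix has rank 5 and Smith normal form diag(1,1,1,1,1).

Computing H_k = (kernel of ∂_k) / (image of ∂_{k+1}):

  H_0: rank C_0 − rank ∂_1 = 5 − 4 = 1, and the invariant factors of ∂_1 are all 1, so H_0 = Z.
  H_1: rank ker ∂_1 − rank ∂_2 = (10 − 4) − 5 = 1, and the invariant factors of ∂_2 are all 1, so H_1 = Z.
  H_2: rank ker ∂_2 − rank ∂_3 = (5 − 5) − 0 = 0, and there is no ∂_3, so H_2 = 0.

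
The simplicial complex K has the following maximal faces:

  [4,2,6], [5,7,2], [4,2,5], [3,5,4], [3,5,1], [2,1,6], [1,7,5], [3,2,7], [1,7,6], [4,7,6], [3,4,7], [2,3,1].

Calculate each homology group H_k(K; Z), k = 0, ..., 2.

K has 7 vertices, 18 edges, 12 triangles.
rank ∂_0 = 0, rank ∂_1 = 6 ⇒ b_0 = 7 − 0 − 6 = 1; all invariant factors of ∂_1 are 1 so no torsion. So H_0 ≅ Z.
rank ∂_1 = 6, rank ∂_2 = 12 ⇒ b_1 = 18 − 6 − 12 = 0; ∂_2 has invariant factor(s) [2] giving torsion. So H_1 ≅ Z/2.
rank ∂_2 = 12, rank ∂_3 = 0 ⇒ b_2 = 12 − 12 − 0 = 0. So H_2 ≅ 0.

H_0 = Z,  H_1 = Z/2,  H_2 = 0.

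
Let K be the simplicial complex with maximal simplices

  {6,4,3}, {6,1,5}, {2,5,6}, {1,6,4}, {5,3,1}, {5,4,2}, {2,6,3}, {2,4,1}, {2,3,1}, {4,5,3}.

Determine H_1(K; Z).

We work with the vertex ordering 1 < 2 < 3 < 4 < 5 < 6. The simplices of K, each written with vertices in increasing order, are:

  0-simplices (6): [1], [2], [3], [4], [5], [6]
  1-simplices (15): [1,2], [1,3], [1,4], [1,5], [1,6], [2,3], [2,4], [2,5], [2,6], [3,4], [3,5], [3,6], [4,5], [4,6], [5,6]
  2-simplices (10): [1,2,3], [1,2,4], [1,3,5], [1,4,6], [1,5,6], [2,3,6], [2,4,5], [2,5,6], [3,4,5], [3,4,6]

so the chain groups are C_0 ≅ Z^6, C_1 ≅ Z^15, C_2 ≅ Z^10.

Boundary ∂_1: C_1 → C_0 maps an edge to its endpoints' difference, ∂[p,q] = q − p. For instance
  ∂[5,6] = [6] − [5].
The 6×15 boundary matrix has rank 5 and Smith normal form diag(1,1,1,1,1).

The boundary map ∂_2: C_2 → C_1 maps a triangle to the signed sum of its edges. For instance
  ∂[2,4,5] = [4,5] − [2,5] + [2,4],
  ∂[2,3,6] = [3,6] − [2,6] + [2,3].
This gives a 15×10 integer matrix of rank 10; reducing to Smith normal form yields diagonal entries (1,1,1,1,1,1,1,1,1,2).

Now H_k = ker ∂_k / im ∂_{k+1}, so:

  H_1: rank ker ∂_1 − rank ∂_2 = (15 − 5) − 10 = 0, and ∂_2 has invariant factor 2 > 1, so H_1 = Z/2.

(K is a triangulation of the real projective plane RP^2.)

H_1 = Z/2.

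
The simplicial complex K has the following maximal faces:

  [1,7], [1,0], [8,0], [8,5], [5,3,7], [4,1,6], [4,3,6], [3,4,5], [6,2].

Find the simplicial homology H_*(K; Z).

Fix the vertex order 0 < 1 < 2 < 3 < 4 < 5 < 6 < 7 < 8 and write every simplex with vertices in increasing order. Then dim K = 2 and the simplices of K are:

  0-simplices (9): [0], [1], [2], [3], [4], [5], [6], [7], [8]
  1-simplices (14): [0,1], [0,8], [1,4], [1,6], [1,7], [2,6], [3,4], [3,5], [3,6], [3,7], [4,5], [4,6], [5,7], [5,8]
  2-simplices (4): [1,4,6], [3,4,5], [3,4,6], [3,5,7]

giving chain groups C_0 ≅ Z^9, C_1 ≅ Z^14, C_2 ≅ Z^4.

∂_1: C_1 → C_0 maps an edge to its endpoints' difference, ∂[p,q] = q − p. For instance
  ∂[1,7] = [7] − [1].
The resulting 9×14 matrix has rank 8, and its Smith normal form has invariant factors (1,1,1,1,1,1,1,1).

Boundary ∂_2: C_2 → C_1 maps a triangle to the signed sum of its edges. For instance
  ∂[1,4,6] = [4,6] − [1,6] + [1,4],
  ∂[3,5,7] = [5,7] − [3,7] + [3,5].
The 14×4 boundary matrix has rank 4 and Smith normal form diag(1,1,1,1).

Now H_k = ker ∂_k / im ∂_{k+1}, so:

  H_0: rank C_0 − rank ∂_1 = 9 − 8 = 1, and the invariant factors of ∂_1 are all 1, so H_0 = Z.
  H_1: rank ker ∂_1 − rank ∂_2 = (14 − 8) − 4 = 2, and the invariant factors of ∂_2 are all 1, so H_1 = Z^2.
  H_2: rank ker ∂_2 − rank ∂_3 = (4 − 4) − 0 = 0, and there is no ∂_3, so H_2 = 0.

As a check, the Euler characteristic is 9 − 14 + 4 = -1, which agrees with 1 − 2 + 0 = -1.

H_0 ≅ Z,  H_1 ≅ Z^2,  H_2 = 0.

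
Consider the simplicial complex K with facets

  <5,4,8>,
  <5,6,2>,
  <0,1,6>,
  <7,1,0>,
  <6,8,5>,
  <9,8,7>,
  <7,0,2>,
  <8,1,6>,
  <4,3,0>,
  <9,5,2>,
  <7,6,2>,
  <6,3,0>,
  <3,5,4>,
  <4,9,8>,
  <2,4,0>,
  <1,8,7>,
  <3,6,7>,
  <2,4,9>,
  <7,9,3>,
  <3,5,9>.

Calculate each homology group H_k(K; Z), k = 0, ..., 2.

Take the total order 0 < 1 < 2 < 3 < 4 < 5 < 6 < 7 < 8 < 9 on the vertex set. Then K (dimension 2) consists of the simplices:

  0-simplices (10): [0], [1], [2], [3], [4], [5], [6], [7], [8], [9]
  1-simplices (30): (30 of them)
  2-simplices (20): (20 of them)

Hence C_0 ≅ Z^10, C_1 ≅ Z^30, C_2 ≅ Z^20.

The boundary map ∂_1: C_1 → C_0 sends each edge [p,q] (with p < q) to q − p. For instance
  ∂[3,7] = [7] − [3].
As a 10×30 matrix over Z this has rank 9, with invariant factors (1,1,1,1,1,1,1,1,1).

∂_2: C_2 → C_1 sends each 2-simplex [p,q,r] to [q,r] − [p,r] + [p,q]. For instance
  ∂[0,1,7] = [1,7] − [0,7] + [0,1],
  ∂[1,6,8] = [6,8] − [1,8] + [1,6].
The 30×20 boundary matrix has rank 20 and Smith normal form diag(1,1,1,1,1,1,1,1,1,1,1,1,1,1,1,1,1,1,1,2).

Now H_k = ker ∂_k / im ∂_{k+1}, so:

  H_0: rank C_0 − rank ∂_1 = 10 − 9 = 1, and the invariant factors of ∂_1 are all 1, so H_0 = Z.
  H_1: rank ker ∂_1 − rank ∂_2 = (30 − 9) − 20 = 1, and ∂_2 has invariant factor 2 > 1, so H_1 = Z ⊕ Z_2.
  H_2: rank ker ∂_2 − rank ∂_3 = (20 − 20) − 0 = 0, and there is no ∂_3, so H_2 = 0.

(K is a triangulation of the Klein bottle.)

H_0 = Z,  H_1 = Z ⊕ Z_2,  H_2 = 0.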